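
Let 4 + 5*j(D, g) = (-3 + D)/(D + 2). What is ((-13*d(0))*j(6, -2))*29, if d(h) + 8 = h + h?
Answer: -10933/5 ≈ -2186.6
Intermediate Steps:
d(h) = -8 + 2*h (d(h) = -8 + (h + h) = -8 + 2*h)
j(D, g) = -4/5 + (-3 + D)/(5*(2 + D)) (j(D, g) = -4/5 + ((-3 + D)/(D + 2))/5 = -4/5 + ((-3 + D)/(2 + D))/5 = -4/5 + (-3 + D)/(5*(2 + D)))
((-13*d(0))*j(6, -2))*29 = ((-13*(-8 + 2*0))*((-11 - 3*6)/(5*(2 + 6))))*29 = ((-13*(-8 + 0))*((1/5)*(-11 - 18)/8))*29 = ((-13*(-8))*((1/5)*(1/8)*(-29)))*29 = (104*(-29/40))*29 = -377/5*29 = -10933/5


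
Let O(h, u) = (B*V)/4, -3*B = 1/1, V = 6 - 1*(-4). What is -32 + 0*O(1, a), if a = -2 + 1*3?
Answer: -32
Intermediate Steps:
a = 1 (a = -2 + 3 = 1)
V = 10 (V = 6 + 4 = 10)
B = -1/3 (B = -1/3/1 = -1/3*1 = -1/3 ≈ -0.33333)
O(h, u) = -5/6 (O(h, u) = -1/3*10/4 = -10/3*1/4 = -5/6)
-32 + 0*O(1, a) = -32 + 0*(-5/6) = -32 + 0 = -32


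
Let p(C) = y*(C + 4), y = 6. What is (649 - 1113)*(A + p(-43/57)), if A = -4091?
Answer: 35894576/19 ≈ 1.8892e+6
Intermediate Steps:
p(C) = 24 + 6*C (p(C) = 6*(C + 4) = 6*(4 + C) = 24 + 6*C)
(649 - 1113)*(A + p(-43/57)) = (649 - 1113)*(-4091 + (24 + 6*(-43/57))) = -464*(-4091 + (24 + 6*(-43*1/57))) = -464*(-4091 + (24 + 6*(-43/57))) = -464*(-4091 + (24 - 86/19)) = -464*(-4091 + 370/19) = -464*(-77359/19) = 35894576/19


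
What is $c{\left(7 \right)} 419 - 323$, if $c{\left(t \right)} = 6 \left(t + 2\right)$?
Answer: $22303$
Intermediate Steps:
$c{\left(t \right)} = 12 + 6 t$ ($c{\left(t \right)} = 6 \left(2 + t\right) = 12 + 6 t$)
$c{\left(7 \right)} 419 - 323 = \left(12 + 6 \cdot 7\right) 419 - 323 = \left(12 + 42\right) 419 - 323 = 54 \cdot 419 - 323 = 22626 - 323 = 22303$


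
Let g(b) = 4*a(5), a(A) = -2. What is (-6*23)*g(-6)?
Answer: 1104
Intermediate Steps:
g(b) = -8 (g(b) = 4*(-2) = -8)
(-6*23)*g(-6) = -6*23*(-8) = -138*(-8) = 1104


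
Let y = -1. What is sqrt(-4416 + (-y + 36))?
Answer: I*sqrt(4379) ≈ 66.174*I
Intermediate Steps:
sqrt(-4416 + (-y + 36)) = sqrt(-4416 + (-1*(-1) + 36)) = sqrt(-4416 + (1 + 36)) = sqrt(-4416 + 37) = sqrt(-4379) = I*sqrt(4379)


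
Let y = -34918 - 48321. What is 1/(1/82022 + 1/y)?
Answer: 6827429258/1217 ≈ 5.6100e+6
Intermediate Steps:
y = -83239
1/(1/82022 + 1/y) = 1/(1/82022 + 1/(-83239)) = 1/(1/82022 - 1/83239) = 1/(1217/6827429258) = 6827429258/1217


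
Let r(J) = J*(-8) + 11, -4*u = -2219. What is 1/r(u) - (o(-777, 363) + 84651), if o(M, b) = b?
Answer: -376356979/4427 ≈ -85014.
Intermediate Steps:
u = 2219/4 (u = -¼*(-2219) = 2219/4 ≈ 554.75)
r(J) = 11 - 8*J (r(J) = -8*J + 11 = 11 - 8*J)
1/r(u) - (o(-777, 363) + 84651) = 1/(11 - 8*2219/4) - (363 + 84651) = 1/(11 - 4438) - 1*85014 = 1/(-4427) - 85014 = -1/4427 - 85014 = -376356979/4427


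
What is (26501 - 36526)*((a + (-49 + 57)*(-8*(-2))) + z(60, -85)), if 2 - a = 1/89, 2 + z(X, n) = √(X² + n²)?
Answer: -114194775/89 - 50125*√433 ≈ -2.3261e+6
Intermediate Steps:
z(X, n) = -2 + √(X² + n²)
a = 177/89 (a = 2 - 1/89 = 177/89 ≈ 1.9888)
(26501 - 36526)*((a + (-49 + 57)*(-8*(-2))) + z(60, -85)) = (26501 - 36526)*((177/89 + (-49 + 57)*(-8*(-2))) + (-2 + √(60² + (-85)²))) = -10025*((177/89 + 8*16) + (-2 + √(3600 + 7225))) = -10025*((177/89 + 128) + (-2 + √10825)) = -10025*(11569/89 + (-2 + 5*√433)) = -10025*(11391/89 + 5*√433) = -114194775/89 - 50125*√433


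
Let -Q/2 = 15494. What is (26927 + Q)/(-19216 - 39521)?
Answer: 4061/58737 ≈ 0.069139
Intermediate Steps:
Q = -30988 (Q = -2*15494 = -30988)
(26927 + Q)/(-19216 - 39521) = (26927 - 30988)/(-19216 - 39521) = -4061/(-58737) = -4061*(-1/58737) = 4061/58737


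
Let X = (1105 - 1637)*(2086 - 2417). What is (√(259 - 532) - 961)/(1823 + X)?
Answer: -961/177915 + I*√273/177915 ≈ -0.0054015 + 9.2869e-5*I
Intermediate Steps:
X = 176092 (X = -532*(-331) = 176092)
(√(259 - 532) - 961)/(1823 + X) = (√(259 - 532) - 961)/(1823 + 176092) = (√(-273) - 961)/177915 = (I*√273 - 961)*(1/177915) = (-961 + I*√273)*(1/177915) = -961/177915 + I*√273/177915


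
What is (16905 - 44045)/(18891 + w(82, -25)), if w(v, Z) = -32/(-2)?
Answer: -27140/18907 ≈ -1.4354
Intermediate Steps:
w(v, Z) = 16 (w(v, Z) = -32*(-½) = 16)
(16905 - 44045)/(18891 + w(82, -25)) = (16905 - 44045)/(18891 + 16) = -27140/18907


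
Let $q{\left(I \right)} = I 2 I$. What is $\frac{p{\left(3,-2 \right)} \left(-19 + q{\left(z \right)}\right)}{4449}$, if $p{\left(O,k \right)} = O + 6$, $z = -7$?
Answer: $\frac{237}{1483} \approx 0.15981$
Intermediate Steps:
$p{\left(O,k \right)} = 6 + O$
$q{\left(I \right)} = 2 I^{2}$ ($q{\left(I \right)} = 2 I I = 2 I^{2}$)
$\frac{p{\left(3,-2 \right)} \left(-19 + q{\left(z \right)}\right)}{4449} = \frac{\left(6 + 3\right) \left(-19 + 2 \left(-7\right)^{2}\right)}{4449} = 9 \left(-19 + 2 \cdot 49\right) \frac{1}{4449} = 9 \left(-19 + 98\right) \frac{1}{4449} = 9 \cdot 79 \cdot \frac{1}{4449} = 711 \cdot \frac{1}{4449} = \frac{237}{1483}$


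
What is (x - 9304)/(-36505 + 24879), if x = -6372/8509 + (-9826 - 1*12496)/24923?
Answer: 986723115791/1232761788091 ≈ 0.80042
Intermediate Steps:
x = -348747254/212069807 (x = -6372*1/8509 + (-9826 - 12496)*(1/24923) = -6372/8509 - 22322*1/24923 = -6372/8509 - 22322/24923 = -348747254/212069807 ≈ -1.6445)
(x - 9304)/(-36505 + 24879) = (-348747254/212069807 - 9304)/(-36505 + 24879) = -1973446231582/212069807/(-11626) = -1973446231582/212069807*(-1/11626) = 986723115791/1232761788091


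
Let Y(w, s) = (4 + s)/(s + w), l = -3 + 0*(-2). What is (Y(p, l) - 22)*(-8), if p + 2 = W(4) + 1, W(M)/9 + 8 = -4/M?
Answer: 14968/85 ≈ 176.09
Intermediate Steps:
W(M) = -72 - 36/M (W(M) = -72 + 9*(-4/M) = -72 - 36/M)
p = -82 (p = -2 + ((-72 - 36/4) + 1) = -2 + ((-72 - 36*¼) + 1) = -2 + ((-72 - 9) + 1) = -2 + (-81 + 1) = -2 - 80 = -82)
l = -3 (l = -3 + 0 = -3)
Y(w, s) = (4 + s)/(s + w)
(Y(p, l) - 22)*(-8) = ((4 - 3)/(-3 - 82) - 22)*(-8) = (1/(-85) - 22)*(-8) = (-1/85*1 - 22)*(-8) = (-1/85 - 22)*(-8) = -1871/85*(-8) = 14968/85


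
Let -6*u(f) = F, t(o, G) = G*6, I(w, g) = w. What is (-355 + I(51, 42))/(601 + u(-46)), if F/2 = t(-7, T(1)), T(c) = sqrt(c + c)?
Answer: -182704/361193 - 608*sqrt(2)/361193 ≈ -0.50821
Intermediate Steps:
T(c) = sqrt(2)*sqrt(c) (T(c) = sqrt(2*c) = sqrt(2)*sqrt(c))
t(o, G) = 6*G
F = 12*sqrt(2) (F = 2*(6*(sqrt(2)*sqrt(1))) = 2*(6*(sqrt(2)*1)) = 2*(6*sqrt(2)) = 12*sqrt(2) ≈ 16.971)
u(f) = -2*sqrt(2)
(-355 + I(51, 42))/(601 + u(-46)) = (-355 + 51)/(601 - 2*sqrt(2)) = -304/(601 - 2*sqrt(2))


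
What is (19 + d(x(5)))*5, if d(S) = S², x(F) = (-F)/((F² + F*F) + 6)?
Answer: 298045/3136 ≈ 95.040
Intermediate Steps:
x(F) = -F/(6 + 2*F²) (x(F) = (-F)/((F² + F²) + 6) = (-F)/(2*F² + 6) = (-F)/(6 + 2*F²) = -F/(6 + 2*F²))
(19 + d(x(5)))*5 = (19 + (-1*5/(6 + 2*5²))²)*5 = (19 + (-1*5/(6 + 2*25))²)*5 = (19 + (-1*5/(6 + 50))²)*5 = (19 + (-1*5/56)²)*5 = (19 + (-1*5*1/56)²)*5 = (19 + (-5/56)²)*5 = (19 + 25/3136)*5 = (59609/3136)*5 = 298045/3136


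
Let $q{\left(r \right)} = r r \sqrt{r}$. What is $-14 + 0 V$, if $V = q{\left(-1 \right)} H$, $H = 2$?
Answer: $-14$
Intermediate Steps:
$q{\left(r \right)} = r^{\frac{5}{2}}$ ($q{\left(r \right)} = r^{2} \sqrt{r} = r^{\frac{5}{2}}$)
$V = 2 i$ ($V = \left(-1\right)^{\frac{5}{2}} \cdot 2 = i 2 = 2 i \approx 2.0 i$)
$-14 + 0 V = -14 + 0 \cdot 2 i = -14 + 0 = -14$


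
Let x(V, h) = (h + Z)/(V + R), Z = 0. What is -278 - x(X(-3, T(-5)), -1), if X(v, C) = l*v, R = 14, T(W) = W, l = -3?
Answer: -6393/23 ≈ -277.96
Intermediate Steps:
X(v, C) = -3*v
x(V, h) = h/(14 + V) (x(V, h) = (h + 0)/(V + 14) = h/(14 + V))
-278 - x(X(-3, T(-5)), -1) = -278 - (-1)/(14 - 3*(-3)) = -278 - (-1)/(14 + 9) = -278 - (-1)/23 = -278 - 1*(-1/23) = -278 + 1/23 = -6393/23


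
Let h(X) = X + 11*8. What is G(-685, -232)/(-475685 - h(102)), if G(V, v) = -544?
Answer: 544/475875 ≈ 0.0011432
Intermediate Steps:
h(X) = 88 + X (h(X) = X + 88 = 88 + X)
G(-685, -232)/(-475685 - h(102)) = -544/(-475685 - (88 + 102)) = -544/(-475685 - 1*190) = -544/(-475685 - 190) = -544/(-475875) = -544*(-1/475875) = 544/475875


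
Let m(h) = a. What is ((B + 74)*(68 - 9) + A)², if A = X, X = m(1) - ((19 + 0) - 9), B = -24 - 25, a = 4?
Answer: 2157961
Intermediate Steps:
m(h) = 4
B = -49
X = -6 (X = 4 - ((19 + 0) - 9) = 4 - (19 - 9) = 4 - 1*10 = 4 - 10 = -6)
A = -6
((B + 74)*(68 - 9) + A)² = ((-49 + 74)*(68 - 9) - 6)² = (25*59 - 6)² = (1475 - 6)² = 1469² = 2157961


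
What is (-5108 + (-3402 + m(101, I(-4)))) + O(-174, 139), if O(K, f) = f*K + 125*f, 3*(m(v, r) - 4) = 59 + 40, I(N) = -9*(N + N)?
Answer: -15284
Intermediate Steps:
I(N) = -18*N
m(v, r) = 37 (m(v, r) = 4 + (59 + 40)/3 = 4 + (1/3)*99 = 4 + 33 = 37)
O(K, f) = 125*f + K*f (O(K, f) = K*f + 125*f = 125*f + K*f)
(-5108 + (-3402 + m(101, I(-4)))) + O(-174, 139) = (-5108 + (-3402 + 37)) + 139*(125 - 174) = (-5108 - 3365) + 139*(-49) = -8473 - 6811 = -15284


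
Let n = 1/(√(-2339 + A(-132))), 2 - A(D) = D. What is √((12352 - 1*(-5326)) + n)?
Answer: √(194899950 - 105*I*√5)/105 ≈ 132.96 - 8.0085e-5*I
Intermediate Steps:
A(D) = 2 - D
n = -I*√5/105 (n = 1/(√(-2339 + (2 - 1*(-132)))) = 1/(√(-2339 + (2 + 132))) = 1/(√(-2339 + 134)) = 1/(√(-2205)) = 1/(21*I*√5) = -I*√5/105 ≈ -0.021296*I)
√((12352 - 1*(-5326)) + n) = √((12352 - 1*(-5326)) - I*√5/105) = √((12352 + 5326) - I*√5/105) = √(17678 - I*√5/105)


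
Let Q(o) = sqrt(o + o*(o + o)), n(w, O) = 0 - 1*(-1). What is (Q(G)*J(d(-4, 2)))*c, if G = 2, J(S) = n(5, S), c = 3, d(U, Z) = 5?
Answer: 3*sqrt(10) ≈ 9.4868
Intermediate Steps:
n(w, O) = 1 (n(w, O) = 0 + 1 = 1)
J(S) = 1
Q(o) = sqrt(o + 2*o**2) (Q(o) = sqrt(o + o*(2*o)) = sqrt(o + 2*o**2))
(Q(G)*J(d(-4, 2)))*c = (sqrt(2*(1 + 2*2))*1)*3 = (sqrt(2*(1 + 4))*1)*3 = (sqrt(2*5)*1)*3 = (sqrt(10)*1)*3 = sqrt(10)*3 = 3*sqrt(10)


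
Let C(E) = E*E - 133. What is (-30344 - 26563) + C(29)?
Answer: -56199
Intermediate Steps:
C(E) = -133 + E² (C(E) = E² - 133 = -133 + E²)
(-30344 - 26563) + C(29) = (-30344 - 26563) + (-133 + 29²) = -56907 + (-133 + 841) = -56907 + 708 = -56199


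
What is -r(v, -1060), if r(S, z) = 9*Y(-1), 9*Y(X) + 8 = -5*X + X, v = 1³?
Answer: 4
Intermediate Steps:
v = 1
Y(X) = -8/9 - 4*X/9 (Y(X) = -8/9 + (-5*X + X)/9 = -8/9 + (-4*X)/9 = -8/9 - 4*X/9)
r(S, z) = -4 (r(S, z) = 9*(-8/9 - 4/9*(-1)) = 9*(-8/9 + 4/9) = 9*(-4/9) = -4)
-r(v, -1060) = -1*(-4) = 4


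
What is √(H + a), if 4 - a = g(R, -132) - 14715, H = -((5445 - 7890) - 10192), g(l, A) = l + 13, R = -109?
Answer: 2*√6863 ≈ 165.69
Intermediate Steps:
g(l, A) = 13 + l
H = 12637 (H = -(-2445 - 10192) = -1*(-12637) = 12637)
a = 14815 (a = 4 - ((13 - 109) - 14715) = 4 - (-96 - 14715) = 4 - 1*(-14811) = 4 + 14811 = 14815)
√(H + a) = √(12637 + 14815) = √27452 = 2*√6863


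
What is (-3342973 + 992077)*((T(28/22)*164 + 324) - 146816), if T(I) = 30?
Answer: 332821048512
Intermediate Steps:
(-3342973 + 992077)*((T(28/22)*164 + 324) - 146816) = (-3342973 + 992077)*((30*164 + 324) - 146816) = -2350896*((4920 + 324) - 146816) = -2350896*(5244 - 146816) = -2350896*(-141572) = 332821048512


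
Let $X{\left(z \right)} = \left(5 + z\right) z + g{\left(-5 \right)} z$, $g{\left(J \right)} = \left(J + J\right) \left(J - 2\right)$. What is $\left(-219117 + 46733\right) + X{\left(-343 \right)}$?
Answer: $-80460$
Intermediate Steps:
$g{\left(J \right)} = 2 J \left(-2 + J\right)$
$X{\left(z \right)} = 70 z + z \left(5 + z\right)$ ($X{\left(z \right)} = \left(5 + z\right) z + 2 \left(-5\right) \left(-2 - 5\right) z = z \left(5 + z\right) + 2 \left(-5\right) \left(-7\right) z = z \left(5 + z\right) + 70 z = 70 z + z \left(5 + z\right)$)
$\left(-219117 + 46733\right) + X{\left(-343 \right)} = \left(-219117 + 46733\right) - 343 \left(75 - 343\right) = -172384 - -91924 = -172384 + 91924 = -80460$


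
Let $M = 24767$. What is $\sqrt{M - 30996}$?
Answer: $i \sqrt{6229} \approx 78.924 i$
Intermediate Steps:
$\sqrt{M - 30996} = \sqrt{24767 - 30996} = \sqrt{-6229} = i \sqrt{6229}$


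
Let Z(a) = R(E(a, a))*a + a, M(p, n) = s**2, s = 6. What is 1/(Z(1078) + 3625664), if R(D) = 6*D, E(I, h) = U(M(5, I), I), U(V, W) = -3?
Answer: 1/3607338 ≈ 2.7721e-7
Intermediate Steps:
M(p, n) = 36 (M(p, n) = 6**2 = 36)
E(I, h) = -3
Z(a) = -17*a (Z(a) = (6*(-3))*a + a = -18*a + a = -17*a)
1/(Z(1078) + 3625664) = 1/(-17*1078 + 3625664) = 1/(-18326 + 3625664) = 1/3607338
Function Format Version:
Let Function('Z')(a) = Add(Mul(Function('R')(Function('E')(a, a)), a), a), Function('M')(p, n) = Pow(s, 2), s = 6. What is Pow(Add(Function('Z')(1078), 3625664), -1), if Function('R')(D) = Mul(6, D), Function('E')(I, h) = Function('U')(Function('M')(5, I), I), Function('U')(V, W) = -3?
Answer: Rational(1, 3607338) ≈ 2.7721e-7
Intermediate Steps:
Function('M')(p, n) = 36 (Function('M')(p, n) = Pow(6, 2) = 36)
Function('E')(I, h) = -3
Function('Z')(a) = Mul(-17, a) (Function('Z')(a) = Add(Mul(Mul(6, -3), a), a) = Add(Mul(-18, a), a) = Mul(-17, a))
Pow(Add(Function('Z')(1078), 3625664), -1) = Pow(Add(Mul(-17, 1078), 3625664), -1) = Pow(Add(-18326, 3625664), -1) = Pow(3607338, -1) = Rational(1, 3607338)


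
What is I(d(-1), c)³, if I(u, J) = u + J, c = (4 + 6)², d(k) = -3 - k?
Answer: 941192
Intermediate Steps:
c = 100 (c = 10² = 100)
I(u, J) = J + u
I(d(-1), c)³ = (100 + (-3 - 1*(-1)))³ = (100 + (-3 + 1))³ = (100 - 2)³ = 98³ = 941192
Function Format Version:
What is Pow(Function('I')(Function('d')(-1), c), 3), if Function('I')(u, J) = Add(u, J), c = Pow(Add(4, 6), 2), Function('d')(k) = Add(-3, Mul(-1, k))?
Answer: 941192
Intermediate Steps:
c = 100 (c = Pow(10, 2) = 100)
Function('I')(u, J) = Add(J, u)
Pow(Function('I')(Function('d')(-1), c), 3) = Pow(Add(100, Add(-3, Mul(-1, -1))), 3) = Pow(Add(100, Add(-3, 1)), 3) = Pow(Add(100, -2), 3) = Pow(98, 3) = 941192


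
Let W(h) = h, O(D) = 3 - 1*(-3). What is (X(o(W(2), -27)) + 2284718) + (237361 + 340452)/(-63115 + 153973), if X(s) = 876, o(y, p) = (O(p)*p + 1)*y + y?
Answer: 207665077465/90858 ≈ 2.2856e+6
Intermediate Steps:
O(D) = 6 (O(D) = 3 + 3 = 6)
o(y, p) = y + y*(1 + 6*p) (o(y, p) = (6*p + 1)*y + y = (1 + 6*p)*y + y = y*(1 + 6*p) + y = y + y*(1 + 6*p))
(X(o(W(2), -27)) + 2284718) + (237361 + 340452)/(-63115 + 153973) = (876 + 2284718) + (237361 + 340452)/(-63115 + 153973) = 2285594 + 577813/90858 = 207665077465/90858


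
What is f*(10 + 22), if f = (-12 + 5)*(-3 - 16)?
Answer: 4256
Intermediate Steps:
f = 133 (f = -7*(-19) = 133)
f*(10 + 22) = 133*(10 + 22) = 133*32 = 4256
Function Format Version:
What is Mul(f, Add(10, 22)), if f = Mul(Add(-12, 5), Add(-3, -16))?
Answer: 4256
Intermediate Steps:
f = 133 (f = Mul(-7, -19) = 133)
Mul(f, Add(10, 22)) = Mul(133, Add(10, 22)) = Mul(133, 32) = 4256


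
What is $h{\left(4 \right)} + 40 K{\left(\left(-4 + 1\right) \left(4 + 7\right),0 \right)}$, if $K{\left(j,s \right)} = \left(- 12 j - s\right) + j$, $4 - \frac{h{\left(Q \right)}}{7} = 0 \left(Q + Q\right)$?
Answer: $14548$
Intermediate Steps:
$h{\left(Q \right)} = 28$ ($h{\left(Q \right)} = 28 - 7 \cdot 0 \left(Q + Q\right) = 28 - 7 \cdot 0 \cdot 2 Q = 28 - 0 = 28 + 0 = 28$)
$K{\left(j,s \right)} = - s - 11 j$ ($K{\left(j,s \right)} = \left(- s - 12 j\right) + j = - s - 11 j$)
$h{\left(4 \right)} + 40 K{\left(\left(-4 + 1\right) \left(4 + 7\right),0 \right)} = 28 + 40 \left(\left(-1\right) 0 - 11 \left(-4 + 1\right) \left(4 + 7\right)\right) = 28 + 40 \left(0 - 11 \left(\left(-3\right) 11\right)\right) = 28 + 40 \left(0 - -363\right) = 28 + 40 \left(0 + 363\right) = 28 + 40 \cdot 363 = 28 + 14520 = 14548$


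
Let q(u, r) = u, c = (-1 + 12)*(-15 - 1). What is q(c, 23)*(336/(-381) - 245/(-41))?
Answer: -4668048/5207 ≈ -896.50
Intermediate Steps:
c = -176 (c = 11*(-16) = -176)
q(c, 23)*(336/(-381) - 245/(-41)) = -176*(336/(-381) - 245/(-41)) = -176*(336*(-1/381) - 245*(-1/41)) = -176*(-112/127 + 245/41) = -176*26523/5207 = -4668048/5207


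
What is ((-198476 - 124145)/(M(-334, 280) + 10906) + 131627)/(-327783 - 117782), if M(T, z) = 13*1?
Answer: -1436912592/4865124235 ≈ -0.29535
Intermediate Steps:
M(T, z) = 13
((-198476 - 124145)/(M(-334, 280) + 10906) + 131627)/(-327783 - 117782) = ((-198476 - 124145)/(13 + 10906) + 131627)/(-327783 - 117782) = (-322621/10919 + 131627)/(-445565) = (-322621*1/10919 + 131627)*(-1/445565) = (-322621/10919 + 131627)*(-1/445565) = (1436912592/10919)*(-1/445565) = -1436912592/4865124235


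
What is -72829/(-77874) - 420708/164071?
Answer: -20813087933/12776865054 ≈ -1.6290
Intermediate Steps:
-72829/(-77874) - 420708/164071 = -72829*(-1/77874) - 420708*1/164071 = 72829/77874 - 420708/164071 = -20813087933/12776865054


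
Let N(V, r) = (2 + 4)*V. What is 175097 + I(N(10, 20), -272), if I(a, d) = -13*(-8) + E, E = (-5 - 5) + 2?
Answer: 175193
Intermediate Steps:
E = -8 (E = -10 + 2 = -8)
N(V, r) = 6*V
I(a, d) = 96 (I(a, d) = -13*(-8) - 8 = 104 - 8 = 96)
175097 + I(N(10, 20), -272) = 175097 + 96 = 175193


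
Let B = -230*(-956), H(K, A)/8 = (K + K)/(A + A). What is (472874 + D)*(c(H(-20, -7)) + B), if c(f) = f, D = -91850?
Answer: 83788266240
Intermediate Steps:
H(K, A) = 8*K/A (H(K, A) = 8*((K + K)/(A + A)) = 8*((2*K)/((2*A))) = 8*((2*K)*(1/(2*A))) = 8*(K/A) = 8*K/A)
B = 219880
(472874 + D)*(c(H(-20, -7)) + B) = (472874 - 91850)*(8*(-20)/(-7) + 219880) = 381024*(8*(-20)*(-1/7) + 219880) = 381024*(160/7 + 219880) = 381024*(1539320/7) = 83788266240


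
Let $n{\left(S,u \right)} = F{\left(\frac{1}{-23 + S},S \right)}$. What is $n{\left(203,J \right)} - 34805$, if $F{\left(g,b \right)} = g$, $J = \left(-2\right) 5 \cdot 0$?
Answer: $- \frac{6264899}{180} \approx -34805.0$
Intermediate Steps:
$J = 0$ ($J = \left(-10\right) 0 = 0$)
$n{\left(S,u \right)} = \frac{1}{-23 + S}$
$n{\left(203,J \right)} - 34805 = \frac{1}{-23 + 203} - 34805 = \frac{1}{180} - 34805 = - \frac{6264899}{180}$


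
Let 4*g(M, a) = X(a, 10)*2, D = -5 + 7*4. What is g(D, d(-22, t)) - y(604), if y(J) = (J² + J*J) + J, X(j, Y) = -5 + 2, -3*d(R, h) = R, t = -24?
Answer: -1460475/2 ≈ -7.3024e+5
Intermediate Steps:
d(R, h) = -R/3
D = 23 (D = -5 + 28 = 23)
X(j, Y) = -3
g(M, a) = -3/2 (g(M, a) = (-3*2)/4 = (¼)*(-6) = -3/2)
y(J) = J + 2*J² (y(J) = (J² + J²) + J = 2*J² + J = J + 2*J²)
g(D, d(-22, t)) - y(604) = -3/2 - 604*(1 + 2*604) = -3/2 - 604*(1 + 1208) = -3/2 - 604*1209 = -3/2 - 1*730236 = -3/2 - 730236 = -1460475/2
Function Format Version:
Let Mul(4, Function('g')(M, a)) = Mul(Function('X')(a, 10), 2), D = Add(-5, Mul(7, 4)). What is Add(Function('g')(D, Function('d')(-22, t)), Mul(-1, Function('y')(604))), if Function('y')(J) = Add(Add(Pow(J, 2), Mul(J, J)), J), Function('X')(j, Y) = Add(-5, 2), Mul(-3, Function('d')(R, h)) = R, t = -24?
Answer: Rational(-1460475, 2) ≈ -7.3024e+5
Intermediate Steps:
Function('d')(R, h) = Mul(Rational(-1, 3), R)
D = 23 (D = Add(-5, 28) = 23)
Function('X')(j, Y) = -3
Function('g')(M, a) = Rational(-3, 2) (Function('g')(M, a) = Mul(Rational(1, 4), Mul(-3, 2)) = Mul(Rational(1, 4), -6) = Rational(-3, 2))
Function('y')(J) = Add(J, Mul(2, Pow(J, 2))) (Function('y')(J) = Add(Add(Pow(J, 2), Pow(J, 2)), J) = Add(Mul(2, Pow(J, 2)), J) = Add(J, Mul(2, Pow(J, 2))))
Add(Function('g')(D, Function('d')(-22, t)), Mul(-1, Function('y')(604))) = Add(Rational(-3, 2), Mul(-1, Mul(604, Add(1, Mul(2, 604))))) = Add(Rational(-3, 2), Mul(-1, Mul(604, Add(1, 1208)))) = Add(Rational(-3, 2), Mul(-1, Mul(604, 1209))) = Add(Rational(-3, 2), Mul(-1, 730236)) = Add(Rational(-3, 2), -730236) = Rational(-1460475, 2)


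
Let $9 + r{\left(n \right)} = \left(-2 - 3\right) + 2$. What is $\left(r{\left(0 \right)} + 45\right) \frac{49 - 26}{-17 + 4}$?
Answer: $- \frac{759}{13} \approx -58.385$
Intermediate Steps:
$r{\left(n \right)} = -12$ ($r{\left(n \right)} = -9 + \left(\left(-2 - 3\right) + 2\right) = -9 + \left(-5 + 2\right) = -9 - 3 = -12$)
$\left(r{\left(0 \right)} + 45\right) \frac{49 - 26}{-17 + 4} = \left(-12 + 45\right) \frac{49 - 26}{-17 + 4} = 33 \frac{23}{-13} = 33 \cdot 23 \left(- \frac{1}{13}\right) = 33 \left(- \frac{23}{13}\right) = - \frac{759}{13}$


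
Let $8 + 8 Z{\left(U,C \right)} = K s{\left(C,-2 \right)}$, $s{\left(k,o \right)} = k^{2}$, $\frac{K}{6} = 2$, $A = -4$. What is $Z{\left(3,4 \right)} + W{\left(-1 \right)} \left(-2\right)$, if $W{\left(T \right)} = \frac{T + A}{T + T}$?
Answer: $18$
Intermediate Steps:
$K = 12$ ($K = 6 \cdot 2 = 12$)
$W{\left(T \right)} = \frac{-4 + T}{2 T}$ ($W{\left(T \right)} = \frac{T - 4}{T + T} = \frac{-4 + T}{2 T}$)
$Z{\left(U,C \right)} = -1 + \frac{3 C^{2}}{2}$ ($Z{\left(U,C \right)} = -1 + \frac{12 C^{2}}{8} = -1 + \frac{3 C^{2}}{2}$)
$Z{\left(3,4 \right)} + W{\left(-1 \right)} \left(-2\right) = \left(-1 + \frac{3 \cdot 4^{2}}{2}\right) + \frac{-4 - 1}{2 \left(-1\right)} \left(-2\right) = \left(-1 + \frac{3}{2} \cdot 16\right) + \frac{1}{2} \left(-1\right) \left(-5\right) \left(-2\right) = \left(-1 + 24\right) + \frac{5}{2} \left(-2\right) = 23 - 5 = 18$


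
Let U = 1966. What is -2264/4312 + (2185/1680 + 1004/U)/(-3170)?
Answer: -42375302951/80619997920 ≈ -0.52562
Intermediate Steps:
-2264/4312 + (2185/1680 + 1004/U)/(-3170) = -2264/4312 + (2185/1680 + 1004/1966)/(-3170) = -2264*1/4312 + (2185*(1/1680) + 1004*(1/1966))*(-1/3170) = -283/539 + (437/336 + 502/983)*(-1/3170) = -283/539 + (598243/330288)*(-1/3170) = -283/539 - 598243/1047012960 = -42375302951/80619997920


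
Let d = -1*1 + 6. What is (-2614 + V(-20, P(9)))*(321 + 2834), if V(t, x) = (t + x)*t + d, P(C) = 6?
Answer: -7347995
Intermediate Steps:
d = 5 (d = -1 + 6 = 5)
V(t, x) = 5 + t*(t + x) (V(t, x) = (t + x)*t + 5 = t*(t + x) + 5 = 5 + t*(t + x))
(-2614 + V(-20, P(9)))*(321 + 2834) = (-2614 + (5 + (-20)² - 20*6))*(321 + 2834) = (-2614 + (5 + 400 - 120))*3155 = (-2614 + 285)*3155 = -2329*3155 = -7347995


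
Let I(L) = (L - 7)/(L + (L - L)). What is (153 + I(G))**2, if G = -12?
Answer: 3441025/144 ≈ 23896.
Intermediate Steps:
I(L) = (-7 + L)/L (I(L) = (-7 + L)/(L + 0) = (-7 + L)/L)
(153 + I(G))**2 = (153 + (-7 - 12)/(-12))**2 = (153 - 1/12*(-19))**2 = (153 + 19/12)**2 = (1855/12)**2 = 3441025/144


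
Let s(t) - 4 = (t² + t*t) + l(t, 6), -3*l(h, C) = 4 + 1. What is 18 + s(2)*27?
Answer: 297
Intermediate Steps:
l(h, C) = -5/3 (l(h, C) = -(4 + 1)/3 = -⅓*5 = -5/3)
s(t) = 7/3 + 2*t² (s(t) = 4 + ((t² + t*t) - 5/3) = 4 + ((t² + t²) - 5/3) = 4 + (2*t² - 5/3) = 4 + (-5/3 + 2*t²) = 7/3 + 2*t²)
18 + s(2)*27 = 18 + (7/3 + 2*2²)*27 = 18 + (7/3 + 2*4)*27 = 18 + (7/3 + 8)*27 = 18 + (31/3)*27 = 18 + 279 = 297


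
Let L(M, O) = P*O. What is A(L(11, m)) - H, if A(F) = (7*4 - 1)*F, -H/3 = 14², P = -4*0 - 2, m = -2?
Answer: 696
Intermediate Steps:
P = -2 (P = 0 - 2 = -2)
H = -588 (H = -3*14² = -3*196 = -588)
L(M, O) = -2*O
A(F) = 27*F (A(F) = (28 - 1)*F = 27*F)
A(L(11, m)) - H = 27*(-2*(-2)) - 1*(-588) = 27*4 + 588 = 108 + 588 = 696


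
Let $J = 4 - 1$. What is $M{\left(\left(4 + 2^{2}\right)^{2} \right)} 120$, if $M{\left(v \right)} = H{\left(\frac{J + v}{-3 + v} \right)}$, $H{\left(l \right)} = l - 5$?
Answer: $- \frac{28560}{61} \approx -468.2$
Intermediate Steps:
$J = 3$
$H{\left(l \right)} = -5 + l$
$M{\left(v \right)} = -5 + \frac{3 + v}{-3 + v}$
$M{\left(\left(4 + 2^{2}\right)^{2} \right)} 120 = \frac{2 \left(9 - 2 \left(4 + 2^{2}\right)^{2}\right)}{-3 + \left(4 + 2^{2}\right)^{2}} \cdot 120 = \frac{2 \left(9 - 2 \left(4 + 4\right)^{2}\right)}{-3 + \left(4 + 4\right)^{2}} \cdot 120 = \frac{2 \left(9 - 2 \cdot 8^{2}\right)}{-3 + 8^{2}} \cdot 120 = \frac{2 \left(9 - 128\right)}{-3 + 64} \cdot 120 = \frac{2 \left(9 - 128\right)}{61} \cdot 120 = 2 \cdot \frac{1}{61} \left(-119\right) 120 = \left(- \frac{238}{61}\right) 120 = - \frac{28560}{61}$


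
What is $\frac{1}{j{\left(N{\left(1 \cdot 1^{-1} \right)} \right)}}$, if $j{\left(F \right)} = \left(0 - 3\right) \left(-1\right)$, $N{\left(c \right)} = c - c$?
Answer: $\frac{1}{3} \approx 0.33333$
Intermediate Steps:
$N{\left(c \right)} = 0$
$j{\left(F \right)} = 3$ ($j{\left(F \right)} = \left(-3\right) \left(-1\right) = 3$)
$\frac{1}{j{\left(N{\left(1 \cdot 1^{-1} \right)} \right)}} = \frac{1}{3}$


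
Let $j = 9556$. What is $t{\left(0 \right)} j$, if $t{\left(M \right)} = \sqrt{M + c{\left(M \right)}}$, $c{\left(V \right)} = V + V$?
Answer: $0$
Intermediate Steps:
$c{\left(V \right)} = 2 V$
$t{\left(M \right)} = \sqrt{3} \sqrt{M}$ ($t{\left(M \right)} = \sqrt{M + 2 M} = \sqrt{3 M} = \sqrt{3} \sqrt{M}$)
$t{\left(0 \right)} j = \sqrt{3} \sqrt{0} \cdot 9556 = \sqrt{3} \cdot 0 \cdot 9556 = 0 \cdot 9556 = 0$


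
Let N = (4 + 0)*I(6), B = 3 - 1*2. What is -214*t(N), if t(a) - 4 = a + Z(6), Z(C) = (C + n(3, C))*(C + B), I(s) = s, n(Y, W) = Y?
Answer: -19474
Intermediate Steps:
B = 1 (B = 3 - 2 = 1)
Z(C) = (1 + C)*(3 + C) (Z(C) = (C + 3)*(C + 1) = (3 + C)*(1 + C) = (1 + C)*(3 + C))
N = 24 (N = (4 + 0)*6 = 4*6 = 24)
t(a) = 67 + a (t(a) = 4 + (a + (3 + 6**2 + 4*6)) = 4 + (a + (3 + 36 + 24)) = 4 + (a + 63) = 4 + (63 + a) = 67 + a)
-214*t(N) = -214*(67 + 24) = -214*91 = -19474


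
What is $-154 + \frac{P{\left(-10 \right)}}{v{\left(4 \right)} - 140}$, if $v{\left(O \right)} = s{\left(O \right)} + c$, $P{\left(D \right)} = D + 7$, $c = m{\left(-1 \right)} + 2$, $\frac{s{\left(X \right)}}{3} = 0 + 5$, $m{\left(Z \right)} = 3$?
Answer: $- \frac{6159}{40} \approx -153.98$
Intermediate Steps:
$s{\left(X \right)} = 15$ ($s{\left(X \right)} = 3 \left(0 + 5\right) = 3 \cdot 5 = 15$)
$c = 5$ ($c = 3 + 2 = 5$)
$P{\left(D \right)} = 7 + D$
$v{\left(O \right)} = 20$ ($v{\left(O \right)} = 15 + 5 = 20$)
$-154 + \frac{P{\left(-10 \right)}}{v{\left(4 \right)} - 140} = -154 + \frac{7 - 10}{20 - 140} = -154 + \frac{1}{-120} \left(-3\right) = -154 - - \frac{1}{40} = -154 + \frac{1}{40} = - \frac{6159}{40}$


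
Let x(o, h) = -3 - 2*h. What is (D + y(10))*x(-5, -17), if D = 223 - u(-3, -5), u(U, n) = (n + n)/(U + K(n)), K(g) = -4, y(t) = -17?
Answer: 44392/7 ≈ 6341.7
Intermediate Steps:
u(U, n) = 2*n/(-4 + U) (u(U, n) = (n + n)/(U - 4) = (2*n)/(-4 + U) = 2*n/(-4 + U))
D = 1551/7 (D = 223 - 2*(-5)/(-4 - 3) = 223 - 2*(-5)/(-7) = 223 - 2*(-5)*(-1)/7 = 223 - 1*10/7 = 223 - 10/7 = 1551/7 ≈ 221.57)
(D + y(10))*x(-5, -17) = (1551/7 - 17)*(-3 - 2*(-17)) = 1432*(-3 + 34)/7 = (1432/7)*31 = 44392/7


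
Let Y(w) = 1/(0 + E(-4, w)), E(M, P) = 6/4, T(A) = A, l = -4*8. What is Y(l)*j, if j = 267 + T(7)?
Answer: 548/3 ≈ 182.67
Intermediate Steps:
l = -32
E(M, P) = 3/2 (E(M, P) = 6*(¼) = 3/2)
Y(w) = ⅔ (Y(w) = 1/(0 + 3/2) = 1/(3/2) = ⅔)
j = 274 (j = 267 + 7 = 274)
Y(l)*j = (⅔)*274 = 548/3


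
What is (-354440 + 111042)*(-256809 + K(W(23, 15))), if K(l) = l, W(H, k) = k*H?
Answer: 62422824672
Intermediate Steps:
W(H, k) = H*k
(-354440 + 111042)*(-256809 + K(W(23, 15))) = (-354440 + 111042)*(-256809 + 23*15) = -243398*(-256809 + 345) = -243398*(-256464) = 62422824672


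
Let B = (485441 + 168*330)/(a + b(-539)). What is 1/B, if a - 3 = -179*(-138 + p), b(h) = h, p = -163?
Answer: 53343/540881 ≈ 0.098622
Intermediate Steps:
a = 53882 (a = 3 - 179*(-138 - 163) = 3 - 179*(-301) = 3 + 53879 = 53882)
B = 540881/53343 (B = (485441 + 168*330)/(53882 - 539) = (485441 + 55440)/53343 = 540881*(1/53343) = 540881/53343 ≈ 10.140)
1/B = 1/(540881/53343) = 53343/540881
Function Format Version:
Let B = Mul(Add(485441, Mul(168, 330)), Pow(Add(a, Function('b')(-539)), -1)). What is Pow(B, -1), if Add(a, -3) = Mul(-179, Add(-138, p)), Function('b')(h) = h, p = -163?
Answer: Rational(53343, 540881) ≈ 0.098622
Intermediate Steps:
a = 53882 (a = Add(3, Mul(-179, Add(-138, -163))) = Add(3, Mul(-179, -301)) = Add(3, 53879) = 53882)
B = Rational(540881, 53343) (B = Mul(Add(485441, Mul(168, 330)), Pow(Add(53882, -539), -1)) = Mul(Add(485441, 55440), Pow(53343, -1)) = Mul(540881, Rational(1, 53343)) = Rational(540881, 53343) ≈ 10.140)
Pow(B, -1) = Pow(Rational(540881, 53343), -1) = Rational(53343, 540881)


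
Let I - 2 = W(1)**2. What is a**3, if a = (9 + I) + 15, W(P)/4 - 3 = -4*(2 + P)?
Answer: 2310438248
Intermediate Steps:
W(P) = -20 - 16*P (W(P) = 12 + 4*(-4*(2 + P)) = 12 + 4*(-8 - 4*P) = 12 + (-32 - 16*P) = -20 - 16*P)
I = 1298 (I = 2 + (-20 - 16*1)**2 = 2 + (-20 - 16)**2 = 2 + (-36)**2 = 2 + 1296 = 1298)
a = 1322 (a = (9 + 1298) + 15 = 1307 + 15 = 1322)
a**3 = 1322**3 = 2310438248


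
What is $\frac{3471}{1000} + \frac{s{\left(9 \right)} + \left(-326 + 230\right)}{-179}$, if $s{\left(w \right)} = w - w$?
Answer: $\frac{717309}{179000} \approx 4.0073$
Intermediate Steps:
$s{\left(w \right)} = 0$
$\frac{3471}{1000} + \frac{s{\left(9 \right)} + \left(-326 + 230\right)}{-179} = \frac{3471}{1000} + \frac{0 + \left(-326 + 230\right)}{-179} = 3471 \cdot \frac{1}{1000} + \left(0 - 96\right) \left(- \frac{1}{179}\right) = \frac{3471}{1000} - - \frac{96}{179} = \frac{3471}{1000} + \frac{96}{179} = \frac{717309}{179000}$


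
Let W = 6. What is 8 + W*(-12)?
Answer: -64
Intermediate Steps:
8 + W*(-12) = 8 + 6*(-12) = 8 - 72 = -64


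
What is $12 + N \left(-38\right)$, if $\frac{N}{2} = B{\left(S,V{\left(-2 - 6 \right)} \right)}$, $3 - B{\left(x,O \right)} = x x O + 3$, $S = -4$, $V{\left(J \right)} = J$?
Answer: $-9716$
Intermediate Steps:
$B{\left(x,O \right)} = - O x^{2}$ ($B{\left(x,O \right)} = 3 - \left(x x O + 3\right) = 3 - \left(x^{2} O + 3\right) = 3 - \left(O x^{2} + 3\right) = 3 - \left(3 + O x^{2}\right) = - O x^{2}$)
$N = 256$ ($N = 2 \left(- \left(-2 - 6\right) \left(-4\right)^{2}\right) = 2 \left(\left(-1\right) \left(-2 - 6\right) 16\right) = 2 \left(\left(-1\right) \left(-8\right) 16\right) = 2 \cdot 128 = 256$)
$12 + N \left(-38\right) = 12 + 256 \left(-38\right) = 12 - 9728 = -9716$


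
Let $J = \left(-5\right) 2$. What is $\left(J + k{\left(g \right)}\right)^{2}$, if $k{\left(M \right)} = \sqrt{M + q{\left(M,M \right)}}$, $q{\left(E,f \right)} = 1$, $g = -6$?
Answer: $\left(10 - i \sqrt{5}\right)^{2} \approx 95.0 - 44.721 i$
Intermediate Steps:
$J = -10$
$k{\left(M \right)} = \sqrt{1 + M}$ ($k{\left(M \right)} = \sqrt{M + 1} = \sqrt{1 + M}$)
$\left(J + k{\left(g \right)}\right)^{2} = \left(-10 + \sqrt{1 - 6}\right)^{2} = \left(-10 + \sqrt{-5}\right)^{2} = \left(-10 + i \sqrt{5}\right)^{2}$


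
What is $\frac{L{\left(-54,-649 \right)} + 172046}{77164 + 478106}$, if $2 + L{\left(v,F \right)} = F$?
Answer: $\frac{413}{1338} \approx 0.30867$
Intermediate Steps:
$L{\left(v,F \right)} = -2 + F$
$\frac{L{\left(-54,-649 \right)} + 172046}{77164 + 478106} = \frac{\left(-2 - 649\right) + 172046}{77164 + 478106} = \frac{-651 + 172046}{555270} = 171395 \cdot \frac{1}{555270} = \frac{413}{1338}$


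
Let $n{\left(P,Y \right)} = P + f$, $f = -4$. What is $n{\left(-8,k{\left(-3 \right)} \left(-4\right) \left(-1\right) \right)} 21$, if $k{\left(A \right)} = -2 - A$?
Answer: $-252$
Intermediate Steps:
$n{\left(P,Y \right)} = -4 + P$ ($n{\left(P,Y \right)} = P - 4 = -4 + P$)
$n{\left(-8,k{\left(-3 \right)} \left(-4\right) \left(-1\right) \right)} 21 = \left(-4 - 8\right) 21 = \left(-12\right) 21 = -252$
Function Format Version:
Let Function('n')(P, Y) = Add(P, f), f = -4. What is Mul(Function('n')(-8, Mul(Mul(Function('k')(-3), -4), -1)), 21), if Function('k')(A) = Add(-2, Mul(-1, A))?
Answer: -252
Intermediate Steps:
Function('n')(P, Y) = Add(-4, P) (Function('n')(P, Y) = Add(P, -4) = Add(-4, P))
Mul(Function('n')(-8, Mul(Mul(Function('k')(-3), -4), -1)), 21) = Mul(Add(-4, -8), 21) = Mul(-12, 21) = -252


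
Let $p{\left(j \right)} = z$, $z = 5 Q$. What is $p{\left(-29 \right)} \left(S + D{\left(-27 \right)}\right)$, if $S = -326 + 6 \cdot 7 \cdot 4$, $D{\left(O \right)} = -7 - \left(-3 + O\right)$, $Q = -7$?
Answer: $4725$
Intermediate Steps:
$z = -35$ ($z = 5 \left(-7\right) = -35$)
$p{\left(j \right)} = -35$
$D{\left(O \right)} = -4 - O$
$S = -158$ ($S = -326 + 42 \cdot 4 = -326 + 168 = -158$)
$p{\left(-29 \right)} \left(S + D{\left(-27 \right)}\right) = - 35 \left(-158 - -23\right) = - 35 \left(-158 + \left(-4 + 27\right)\right) = - 35 \left(-158 + 23\right) = \left(-35\right) \left(-135\right) = 4725$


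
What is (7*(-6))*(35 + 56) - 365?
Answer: -4187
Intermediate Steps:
(7*(-6))*(35 + 56) - 365 = -42*91 - 365 = -3822 - 365 = -4187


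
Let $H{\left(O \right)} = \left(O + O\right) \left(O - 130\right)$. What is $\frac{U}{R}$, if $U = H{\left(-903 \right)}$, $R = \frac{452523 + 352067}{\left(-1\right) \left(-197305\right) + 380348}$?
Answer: $\frac{538834140747}{402295} \approx 1.3394 \cdot 10^{6}$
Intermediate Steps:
$R = \frac{804590}{577653}$ ($R = \frac{804590}{197305 + 380348} = \frac{804590}{577653} \approx 1.3929$)
$H{\left(O \right)} = 2 O \left(-130 + O\right)$
$U = 1865598$ ($U = 2 \left(-903\right) \left(-130 - 903\right) = 2 \left(-903\right) \left(-1033\right) = 1865598$)
$\frac{U}{R} = \frac{1865598}{\frac{804590}{577653}} = 1865598 \cdot \frac{577653}{804590} = \frac{538834140747}{402295}$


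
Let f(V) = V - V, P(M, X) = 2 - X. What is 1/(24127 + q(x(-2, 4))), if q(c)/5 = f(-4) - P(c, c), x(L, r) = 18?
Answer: 1/24207 ≈ 4.1310e-5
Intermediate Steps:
f(V) = 0
q(c) = -10 + 5*c (q(c) = 5*(0 - (2 - c)) = 5*(0 + (-2 + c)) = 5*(-2 + c) = -10 + 5*c)
1/(24127 + q(x(-2, 4))) = 1/(24127 + (-10 + 5*18)) = 1/(24127 + (-10 + 90)) = 1/(24127 + 80) = 1/24207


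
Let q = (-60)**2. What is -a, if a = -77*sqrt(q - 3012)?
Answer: 1078*sqrt(3) ≈ 1867.2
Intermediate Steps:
q = 3600
a = -1078*sqrt(3) (a = -77*sqrt(3600 - 3012) = -1078*sqrt(3) ≈ -1867.2)
-a = -(-1078)*sqrt(3) = 1078*sqrt(3)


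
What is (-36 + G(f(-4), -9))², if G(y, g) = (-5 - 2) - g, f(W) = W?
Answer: 1156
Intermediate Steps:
G(y, g) = -7 - g
(-36 + G(f(-4), -9))² = (-36 + (-7 - 1*(-9)))² = (-36 + (-7 + 9))² = (-36 + 2)² = (-34)² = 1156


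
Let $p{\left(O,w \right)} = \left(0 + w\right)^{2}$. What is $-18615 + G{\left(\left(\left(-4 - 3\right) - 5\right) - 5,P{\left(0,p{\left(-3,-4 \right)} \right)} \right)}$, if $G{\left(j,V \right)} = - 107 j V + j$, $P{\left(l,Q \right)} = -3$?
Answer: $-24089$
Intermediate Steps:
$p{\left(O,w \right)} = w^{2}$
$G{\left(j,V \right)} = j - 107 V j$ ($G{\left(j,V \right)} = - 107 V j + j = j - 107 V j$)
$-18615 + G{\left(\left(\left(-4 - 3\right) - 5\right) - 5,P{\left(0,p{\left(-3,-4 \right)} \right)} \right)} = -18615 + \left(\left(\left(-4 - 3\right) - 5\right) - 5\right) \left(1 - -321\right) = -18615 + \left(\left(-7 - 5\right) - 5\right) \left(1 + 321\right) = -18615 + \left(-12 - 5\right) 322 = -18615 - 5474 = -24089$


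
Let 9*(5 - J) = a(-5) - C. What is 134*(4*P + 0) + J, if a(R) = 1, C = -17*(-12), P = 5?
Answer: 24368/9 ≈ 2707.6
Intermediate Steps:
C = 204
J = 248/9 (J = 5 - (1 - 1*204)/9 = 5 - (1 - 204)/9 = 5 - ⅑*(-203) = 5 + 203/9 = 248/9 ≈ 27.556)
134*(4*P + 0) + J = 134*(4*5 + 0) + 248/9 = 134*(20 + 0) + 248/9 = 134*20 + 248/9 = 2680 + 248/9 = 24368/9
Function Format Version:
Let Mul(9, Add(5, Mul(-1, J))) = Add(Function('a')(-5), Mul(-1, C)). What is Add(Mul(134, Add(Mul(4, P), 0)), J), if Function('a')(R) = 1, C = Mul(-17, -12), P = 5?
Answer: Rational(24368, 9) ≈ 2707.6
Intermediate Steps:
C = 204
J = Rational(248, 9) (J = Add(5, Mul(Rational(-1, 9), Add(1, Mul(-1, 204)))) = Add(5, Mul(Rational(-1, 9), Add(1, -204))) = Add(5, Mul(Rational(-1, 9), -203)) = Add(5, Rational(203, 9)) = Rational(248, 9) ≈ 27.556)
Add(Mul(134, Add(Mul(4, P), 0)), J) = Add(Mul(134, Add(Mul(4, 5), 0)), Rational(248, 9)) = Add(Mul(134, Add(20, 0)), Rational(248, 9)) = Add(Mul(134, 20), Rational(248, 9)) = Add(2680, Rational(248, 9)) = Rational(24368, 9)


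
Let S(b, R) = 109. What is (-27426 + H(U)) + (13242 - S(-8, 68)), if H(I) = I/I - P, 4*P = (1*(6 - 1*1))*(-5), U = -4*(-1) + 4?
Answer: -57143/4 ≈ -14286.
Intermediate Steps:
U = 8 (U = 4 + 4 = 8)
P = -25/4 (P = ((1*(6 - 1*1))*(-5))/4 = ((1*(6 - 1))*(-5))/4 = ((1*5)*(-5))/4 = (5*(-5))/4 = (1/4)*(-25) = -25/4 ≈ -6.2500)
H(I) = 29/4 (H(I) = I/I - 1*(-25/4) = 1 + 25/4 = 29/4)
(-27426 + H(U)) + (13242 - S(-8, 68)) = (-27426 + 29/4) + (13242 - 1*109) = -109675/4 + (13242 - 109) = -109675/4 + 13133 = -57143/4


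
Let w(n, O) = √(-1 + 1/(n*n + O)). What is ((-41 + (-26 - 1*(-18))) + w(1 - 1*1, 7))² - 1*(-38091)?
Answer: 283438/7 - 14*I*√42 ≈ 40491.0 - 90.73*I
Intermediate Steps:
w(n, O) = √(-1 + 1/(O + n²)) (w(n, O) = √(-1 + 1/(n² + O)) = √(-1 + 1/(O + n²)))
((-41 + (-26 - 1*(-18))) + w(1 - 1*1, 7))² - 1*(-38091) = ((-41 + (-26 - 1*(-18))) + √((1 - 1*7 - (1 - 1*1)²)/(7 + (1 - 1*1)²)))² - 1*(-38091) = ((-41 + (-26 + 18)) + √((1 - 7 - (1 - 1)²)/(7 + (1 - 1)²)))² + 38091 = ((-41 - 8) + √((1 - 7 - 1*0²)/(7 + 0²)))² + 38091 = (-49 + √((1 - 7 - 1*0)/(7 + 0)))² + 38091 = (-49 + √((1 - 7 + 0)/7))² + 38091 = (-49 + √((⅐)*(-6)))² + 38091 = (-49 + √(-6/7))² + 38091 = (-49 + I*√42/7)² + 38091 = 38091 + (-49 + I*√42/7)²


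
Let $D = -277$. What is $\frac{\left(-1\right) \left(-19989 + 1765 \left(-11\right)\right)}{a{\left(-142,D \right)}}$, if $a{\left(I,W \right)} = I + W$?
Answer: $- \frac{39404}{419} \approx -94.043$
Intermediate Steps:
$\frac{\left(-1\right) \left(-19989 + 1765 \left(-11\right)\right)}{a{\left(-142,D \right)}} = \frac{\left(-1\right) \left(-19989 + 1765 \left(-11\right)\right)}{-142 - 277} = \frac{\left(-1\right) \left(-19989 - 19415\right)}{-419} = \left(-1\right) \left(-39404\right) \left(- \frac{1}{419}\right) = 39404 \left(- \frac{1}{419}\right) = - \frac{39404}{419}$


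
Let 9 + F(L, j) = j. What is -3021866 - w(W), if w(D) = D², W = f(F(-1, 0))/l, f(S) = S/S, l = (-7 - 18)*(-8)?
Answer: -120874640001/40000 ≈ -3.0219e+6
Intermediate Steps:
F(L, j) = -9 + j
l = 200 (l = -25*(-8) = 200)
f(S) = 1
W = 1/200 ≈ 0.0050000
-3021866 - w(W) = -3021866 - (1/200)² = -3021866 - 1*1/40000 = -3021866 - 1/40000 = -120874640001/40000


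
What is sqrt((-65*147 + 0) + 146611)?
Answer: 4*sqrt(8566) ≈ 370.21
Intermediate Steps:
sqrt((-65*147 + 0) + 146611) = sqrt((-9555 + 0) + 146611) = sqrt(-9555 + 146611) = sqrt(137056) = 4*sqrt(8566)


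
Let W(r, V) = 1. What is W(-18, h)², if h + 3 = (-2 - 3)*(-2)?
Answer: 1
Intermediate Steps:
h = 7 (h = -3 + (-2 - 3)*(-2) = -3 - 5*(-2) = -3 + 10 = 7)
W(-18, h)² = 1² = 1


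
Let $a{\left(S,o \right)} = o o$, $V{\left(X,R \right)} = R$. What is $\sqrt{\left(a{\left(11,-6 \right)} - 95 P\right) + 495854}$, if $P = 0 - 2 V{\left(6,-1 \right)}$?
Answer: $10 \sqrt{4957} \approx 704.06$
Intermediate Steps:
$a{\left(S,o \right)} = o^{2}$
$P = 2$ ($P = 0 - -2 = 0 + 2 = 2$)
$\sqrt{\left(a{\left(11,-6 \right)} - 95 P\right) + 495854} = \sqrt{\left(\left(-6\right)^{2} - 190\right) + 495854} = \sqrt{\left(36 - 190\right) + 495854} = \sqrt{-154 + 495854} = \sqrt{495700} = 10 \sqrt{4957}$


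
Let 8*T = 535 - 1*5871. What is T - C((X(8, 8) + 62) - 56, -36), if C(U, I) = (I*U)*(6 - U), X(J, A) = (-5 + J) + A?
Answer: -7399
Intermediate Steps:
X(J, A) = -5 + A + J
C(U, I) = I*U*(6 - U)
T = -667 (T = (535 - 1*5871)/8 = (535 - 5871)/8 = (⅛)*(-5336) = -667)
T - C((X(8, 8) + 62) - 56, -36) = -667 - (-36)*(((-5 + 8 + 8) + 62) - 56)*(6 - (((-5 + 8 + 8) + 62) - 56)) = -667 - (-36)*((11 + 62) - 56)*(6 - ((11 + 62) - 56)) = -667 - (-36)*(73 - 56)*(6 - (73 - 56)) = -667 - (-36)*17*(6 - 1*17) = -667 - (-36)*17*(6 - 17) = -667 - (-36)*17*(-11) = -667 - 1*6732 = -667 - 6732 = -7399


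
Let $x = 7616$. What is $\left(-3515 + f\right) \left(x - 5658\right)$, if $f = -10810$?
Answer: $-28048350$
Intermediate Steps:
$\left(-3515 + f\right) \left(x - 5658\right) = \left(-3515 - 10810\right) \left(7616 - 5658\right) = \left(-14325\right) 1958 = -28048350$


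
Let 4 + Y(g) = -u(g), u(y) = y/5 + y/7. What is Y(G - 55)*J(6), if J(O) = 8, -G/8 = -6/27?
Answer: 11968/105 ≈ 113.98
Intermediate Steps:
G = 16/9 (G = -(-48)/27 = -8*(-2/9) = 16/9 ≈ 1.7778)
u(y) = 12*y/35 (u(y) = y*(1/5) + y*(1/7) = y/5 + y/7 = 12*y/35)
Y(g) = -4 - 12*g/35
Y(G - 55)*J(6) = (-4 - 12*(16/9 - 55)/35)*8 = (-4 - 12/35*(-479/9))*8 = (-4 + 1916/105)*8 = (1496/105)*8 = 11968/105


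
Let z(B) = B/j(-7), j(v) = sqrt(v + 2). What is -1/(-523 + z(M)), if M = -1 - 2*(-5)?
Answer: 2615/1367726 - 9*I*sqrt(5)/1367726 ≈ 0.0019119 - 1.4714e-5*I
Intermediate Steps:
j(v) = sqrt(2 + v)
M = 9 (M = -1 + 10 = 9)
z(B) = -I*B*sqrt(5)/5 (z(B) = B/(sqrt(2 - 7)) = B/(sqrt(-5)) = B/((I*sqrt(5))) = B*(-I*sqrt(5)/5) = -I*B*sqrt(5)/5)
-1/(-523 + z(M)) = -1/(-523 - 1/5*I*9*sqrt(5)) = -1/(-523 - 9*I*sqrt(5)/5)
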